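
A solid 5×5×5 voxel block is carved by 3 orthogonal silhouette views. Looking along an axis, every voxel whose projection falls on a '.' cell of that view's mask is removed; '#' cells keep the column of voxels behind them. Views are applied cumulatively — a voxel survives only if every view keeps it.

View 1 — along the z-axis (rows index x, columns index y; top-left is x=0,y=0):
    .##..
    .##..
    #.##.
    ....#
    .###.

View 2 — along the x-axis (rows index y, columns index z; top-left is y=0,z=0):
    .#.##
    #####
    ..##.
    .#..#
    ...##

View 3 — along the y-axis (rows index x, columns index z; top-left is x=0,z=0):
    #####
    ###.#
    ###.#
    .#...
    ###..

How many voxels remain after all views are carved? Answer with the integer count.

before carving: 125 voxels (5×5×5)
  1. axis=2 (XY plane), |mask|=11  ⇒  voxels=55
  2. axis=0 (YZ plane), |mask|=14  ⇒  voxels=32
  3. axis=1 (XZ plane), |mask|=17  ⇒  voxels=22

voxel count = 22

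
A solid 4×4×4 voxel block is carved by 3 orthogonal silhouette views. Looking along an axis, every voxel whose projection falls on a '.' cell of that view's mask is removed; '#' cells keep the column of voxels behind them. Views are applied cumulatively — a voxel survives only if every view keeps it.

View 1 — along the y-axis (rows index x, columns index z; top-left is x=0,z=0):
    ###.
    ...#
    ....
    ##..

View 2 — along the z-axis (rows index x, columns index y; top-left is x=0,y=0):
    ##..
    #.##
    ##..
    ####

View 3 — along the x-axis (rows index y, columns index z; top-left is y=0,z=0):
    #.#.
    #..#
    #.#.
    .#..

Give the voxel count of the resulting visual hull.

before carving: 64 voxels (4×4×4)
  1. axis=1 (XZ plane), |mask|=6  ⇒  voxels=24
  2. axis=2 (XY plane), |mask|=11  ⇒  voxels=17
  3. axis=0 (YZ plane), |mask|=7  ⇒  voxels=7

remaining voxels: 7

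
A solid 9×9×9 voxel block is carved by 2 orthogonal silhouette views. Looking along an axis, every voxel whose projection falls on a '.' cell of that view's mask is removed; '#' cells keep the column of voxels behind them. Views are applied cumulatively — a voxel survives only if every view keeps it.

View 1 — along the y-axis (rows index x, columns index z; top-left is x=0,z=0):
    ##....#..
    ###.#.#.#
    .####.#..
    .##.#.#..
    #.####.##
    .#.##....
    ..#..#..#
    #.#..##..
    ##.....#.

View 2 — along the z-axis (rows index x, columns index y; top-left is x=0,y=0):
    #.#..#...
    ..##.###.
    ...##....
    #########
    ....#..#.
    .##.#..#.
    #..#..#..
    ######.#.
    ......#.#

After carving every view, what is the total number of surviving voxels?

start: 9×9×9 = 729 voxels
  1. axis=1 (XZ plane), |mask|=38  ⇒  voxels=342
  2. axis=2 (XY plane), |mask|=37  ⇒  voxels=154

voxel count = 154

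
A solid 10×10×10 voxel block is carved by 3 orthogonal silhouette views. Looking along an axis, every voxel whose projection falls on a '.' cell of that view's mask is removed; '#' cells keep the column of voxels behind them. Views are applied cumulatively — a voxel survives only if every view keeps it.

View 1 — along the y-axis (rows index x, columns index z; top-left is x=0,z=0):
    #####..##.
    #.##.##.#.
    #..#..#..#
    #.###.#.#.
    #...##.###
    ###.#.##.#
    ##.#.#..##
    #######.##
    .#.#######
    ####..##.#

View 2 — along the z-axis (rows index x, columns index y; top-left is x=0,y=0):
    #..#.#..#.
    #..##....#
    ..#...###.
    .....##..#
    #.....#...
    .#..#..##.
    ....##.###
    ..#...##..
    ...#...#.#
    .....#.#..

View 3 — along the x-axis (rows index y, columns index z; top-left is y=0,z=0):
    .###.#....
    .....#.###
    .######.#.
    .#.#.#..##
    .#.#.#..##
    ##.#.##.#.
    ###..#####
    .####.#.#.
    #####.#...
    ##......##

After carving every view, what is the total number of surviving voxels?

full grid |V| = 1000
V1 y: intersect with XZ mask (66 set) -- 660 left
V2 z: intersect with XY mask (34 set) -- 221 left
V3 x: intersect with YZ mask (55 set) -- 126 left

remaining voxels: 126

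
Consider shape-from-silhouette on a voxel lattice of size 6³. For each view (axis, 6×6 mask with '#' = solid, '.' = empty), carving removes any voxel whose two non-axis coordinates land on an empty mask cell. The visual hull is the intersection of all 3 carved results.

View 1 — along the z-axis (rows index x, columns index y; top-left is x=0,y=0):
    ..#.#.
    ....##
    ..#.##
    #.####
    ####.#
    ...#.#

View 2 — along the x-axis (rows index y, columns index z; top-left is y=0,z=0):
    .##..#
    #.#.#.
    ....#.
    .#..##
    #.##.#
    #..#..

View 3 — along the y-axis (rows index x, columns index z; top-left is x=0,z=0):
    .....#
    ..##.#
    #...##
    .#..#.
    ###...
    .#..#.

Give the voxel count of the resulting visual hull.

|visual hull| = 21

initial block: 6^3 = 216
[1] z-view keeps 19 columns → grid now 114
[2] x-view keeps 16 columns → grid now 48
[3] y-view keeps 14 columns → grid now 21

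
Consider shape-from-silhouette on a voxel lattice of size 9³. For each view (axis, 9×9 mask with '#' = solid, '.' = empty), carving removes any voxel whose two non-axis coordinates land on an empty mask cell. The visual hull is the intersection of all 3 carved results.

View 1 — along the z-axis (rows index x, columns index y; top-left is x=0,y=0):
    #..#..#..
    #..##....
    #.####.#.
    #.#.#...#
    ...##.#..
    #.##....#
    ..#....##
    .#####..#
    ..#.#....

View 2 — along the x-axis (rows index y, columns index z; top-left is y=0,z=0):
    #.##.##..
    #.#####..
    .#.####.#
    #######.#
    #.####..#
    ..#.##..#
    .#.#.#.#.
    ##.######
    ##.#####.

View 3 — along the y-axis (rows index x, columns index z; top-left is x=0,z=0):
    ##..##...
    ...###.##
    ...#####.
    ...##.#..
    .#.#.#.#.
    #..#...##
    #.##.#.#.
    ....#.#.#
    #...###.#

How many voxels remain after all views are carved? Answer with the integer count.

100 voxels

start: 9×9×9 = 729 voxels
  1. axis=2 (XY plane), |mask|=34  ⇒  voxels=306
  2. axis=0 (YZ plane), |mask|=54  ⇒  voxels=211
  3. axis=1 (XZ plane), |mask|=38  ⇒  voxels=100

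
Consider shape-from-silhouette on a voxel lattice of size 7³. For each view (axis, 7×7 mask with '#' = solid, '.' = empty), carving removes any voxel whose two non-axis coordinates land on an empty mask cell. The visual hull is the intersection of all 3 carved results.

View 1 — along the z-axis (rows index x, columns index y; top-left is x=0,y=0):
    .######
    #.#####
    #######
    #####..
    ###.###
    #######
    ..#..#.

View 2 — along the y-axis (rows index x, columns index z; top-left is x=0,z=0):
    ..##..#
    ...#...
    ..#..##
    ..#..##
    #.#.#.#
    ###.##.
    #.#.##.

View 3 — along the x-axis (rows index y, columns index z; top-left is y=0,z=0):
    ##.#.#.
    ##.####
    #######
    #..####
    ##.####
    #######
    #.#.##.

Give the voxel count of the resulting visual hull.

|visual hull| = 97

start: 7×7×7 = 343 voxels
[1] z-view keeps 39 columns → grid now 273
[2] y-view keeps 23 columns → grid now 127
[3] x-view keeps 39 columns → grid now 97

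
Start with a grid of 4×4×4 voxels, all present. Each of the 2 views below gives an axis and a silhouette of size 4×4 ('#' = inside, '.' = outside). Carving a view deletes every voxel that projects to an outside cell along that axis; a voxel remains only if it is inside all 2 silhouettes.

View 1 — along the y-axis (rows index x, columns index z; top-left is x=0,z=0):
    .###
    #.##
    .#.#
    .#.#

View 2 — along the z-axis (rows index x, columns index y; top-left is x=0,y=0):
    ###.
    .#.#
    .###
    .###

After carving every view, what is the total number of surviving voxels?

full grid |V| = 64
[1] y-view keeps 10 columns → grid now 40
[2] z-view keeps 11 columns → grid now 27

remaining voxels: 27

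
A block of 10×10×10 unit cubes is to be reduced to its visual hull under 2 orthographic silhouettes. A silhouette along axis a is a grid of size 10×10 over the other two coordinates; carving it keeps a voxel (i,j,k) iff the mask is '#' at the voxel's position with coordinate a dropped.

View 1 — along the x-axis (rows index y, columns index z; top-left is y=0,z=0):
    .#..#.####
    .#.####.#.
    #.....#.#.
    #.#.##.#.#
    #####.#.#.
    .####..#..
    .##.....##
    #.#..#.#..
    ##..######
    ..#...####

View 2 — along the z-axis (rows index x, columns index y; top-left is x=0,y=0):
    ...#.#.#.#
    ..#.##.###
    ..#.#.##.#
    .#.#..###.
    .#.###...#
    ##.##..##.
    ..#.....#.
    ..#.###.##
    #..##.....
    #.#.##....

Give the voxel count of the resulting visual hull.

initial block: 10^3 = 1000
V1 x: intersect with YZ mask (54 set) -- 540 left
V2 z: intersect with XY mask (46 set) -- 252 left

|visual hull| = 252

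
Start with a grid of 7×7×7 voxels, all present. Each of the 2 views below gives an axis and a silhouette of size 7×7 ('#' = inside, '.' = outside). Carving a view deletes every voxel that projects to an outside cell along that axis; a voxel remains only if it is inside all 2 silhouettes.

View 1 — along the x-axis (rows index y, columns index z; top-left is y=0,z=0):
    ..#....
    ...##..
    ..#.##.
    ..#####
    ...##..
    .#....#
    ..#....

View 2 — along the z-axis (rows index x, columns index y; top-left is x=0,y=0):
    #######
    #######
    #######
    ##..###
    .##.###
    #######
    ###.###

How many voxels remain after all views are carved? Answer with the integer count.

voxel count = 93

initial block: 7^3 = 343
[1] x-view keeps 16 columns → grid now 112
[2] z-view keeps 44 columns → grid now 93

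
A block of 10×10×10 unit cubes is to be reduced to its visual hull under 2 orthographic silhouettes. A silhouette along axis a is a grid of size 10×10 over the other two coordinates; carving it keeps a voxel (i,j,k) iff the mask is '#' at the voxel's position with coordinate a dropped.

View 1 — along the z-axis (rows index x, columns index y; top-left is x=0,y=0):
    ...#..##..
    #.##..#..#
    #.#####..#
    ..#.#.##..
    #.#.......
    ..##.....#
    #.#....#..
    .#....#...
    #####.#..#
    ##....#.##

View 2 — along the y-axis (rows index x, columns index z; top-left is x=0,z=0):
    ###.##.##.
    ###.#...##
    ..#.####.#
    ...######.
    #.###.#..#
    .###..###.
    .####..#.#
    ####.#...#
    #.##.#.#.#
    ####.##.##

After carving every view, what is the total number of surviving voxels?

initial block: 10^3 = 1000
[1] z-view keeps 41 columns → grid now 410
[2] y-view keeps 63 columns → grid now 259

voxel count = 259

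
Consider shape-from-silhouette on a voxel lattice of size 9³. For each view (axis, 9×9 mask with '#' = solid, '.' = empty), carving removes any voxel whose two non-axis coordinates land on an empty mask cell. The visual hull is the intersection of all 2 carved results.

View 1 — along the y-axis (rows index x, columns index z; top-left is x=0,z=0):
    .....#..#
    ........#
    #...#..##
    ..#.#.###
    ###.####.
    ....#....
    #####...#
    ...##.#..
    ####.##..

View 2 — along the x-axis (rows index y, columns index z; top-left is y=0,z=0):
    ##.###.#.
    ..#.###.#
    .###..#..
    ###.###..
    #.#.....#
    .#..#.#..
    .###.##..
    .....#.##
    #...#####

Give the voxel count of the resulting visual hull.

161 voxels

initial block: 9^3 = 729
step 1: project along y, AND mask (35/81) → |grid| = 315
step 2: project along x, AND mask (41/81) → |grid| = 161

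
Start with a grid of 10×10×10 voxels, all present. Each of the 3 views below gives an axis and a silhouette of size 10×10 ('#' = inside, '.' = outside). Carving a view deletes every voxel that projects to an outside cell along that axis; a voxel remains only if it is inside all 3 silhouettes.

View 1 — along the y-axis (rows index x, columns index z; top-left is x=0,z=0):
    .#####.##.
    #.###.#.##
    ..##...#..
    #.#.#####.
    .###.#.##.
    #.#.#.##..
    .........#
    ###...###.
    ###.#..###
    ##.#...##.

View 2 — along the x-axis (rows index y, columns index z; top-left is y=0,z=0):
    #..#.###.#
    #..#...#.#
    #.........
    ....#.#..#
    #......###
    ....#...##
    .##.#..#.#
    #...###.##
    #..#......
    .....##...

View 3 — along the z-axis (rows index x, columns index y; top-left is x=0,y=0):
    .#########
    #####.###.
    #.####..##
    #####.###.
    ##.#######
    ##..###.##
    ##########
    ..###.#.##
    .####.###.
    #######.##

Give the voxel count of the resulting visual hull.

full grid |V| = 1000
V1 y: intersect with XZ mask (54 set) -- 540 left
V2 x: intersect with YZ mask (36 set) -- 183 left
V3 z: intersect with XY mask (80 set) -- 145 left

remaining voxels: 145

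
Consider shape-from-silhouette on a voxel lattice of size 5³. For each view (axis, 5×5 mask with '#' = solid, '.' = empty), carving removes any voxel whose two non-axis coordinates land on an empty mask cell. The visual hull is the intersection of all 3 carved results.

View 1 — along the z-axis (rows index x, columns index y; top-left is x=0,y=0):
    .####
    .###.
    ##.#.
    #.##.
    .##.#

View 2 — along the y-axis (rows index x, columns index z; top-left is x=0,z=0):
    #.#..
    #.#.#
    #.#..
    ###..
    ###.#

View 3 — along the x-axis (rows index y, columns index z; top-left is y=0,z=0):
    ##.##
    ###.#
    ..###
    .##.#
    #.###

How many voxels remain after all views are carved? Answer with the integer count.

voxel count = 31

before carving: 125 voxels (5×5×5)
carve view 1 (along z, XY-mask fill 16/25): 80 voxels remain
carve view 2 (along y, XZ-mask fill 14/25): 44 voxels remain
carve view 3 (along x, YZ-mask fill 18/25): 31 voxels remain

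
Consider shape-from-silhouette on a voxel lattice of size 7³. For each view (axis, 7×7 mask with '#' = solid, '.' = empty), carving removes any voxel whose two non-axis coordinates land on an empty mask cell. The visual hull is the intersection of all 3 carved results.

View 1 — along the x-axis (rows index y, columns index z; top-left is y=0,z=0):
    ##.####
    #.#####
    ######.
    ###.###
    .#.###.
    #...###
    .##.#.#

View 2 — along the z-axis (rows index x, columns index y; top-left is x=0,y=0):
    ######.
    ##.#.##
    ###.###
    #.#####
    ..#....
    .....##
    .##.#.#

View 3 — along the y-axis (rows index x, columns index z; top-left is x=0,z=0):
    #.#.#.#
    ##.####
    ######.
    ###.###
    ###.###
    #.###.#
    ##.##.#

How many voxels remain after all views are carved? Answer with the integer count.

initial block: 7^3 = 343
[1] x-view keeps 36 columns → grid now 252
[2] z-view keeps 30 columns → grid now 152
[3] y-view keeps 38 columns → grid now 119

|visual hull| = 119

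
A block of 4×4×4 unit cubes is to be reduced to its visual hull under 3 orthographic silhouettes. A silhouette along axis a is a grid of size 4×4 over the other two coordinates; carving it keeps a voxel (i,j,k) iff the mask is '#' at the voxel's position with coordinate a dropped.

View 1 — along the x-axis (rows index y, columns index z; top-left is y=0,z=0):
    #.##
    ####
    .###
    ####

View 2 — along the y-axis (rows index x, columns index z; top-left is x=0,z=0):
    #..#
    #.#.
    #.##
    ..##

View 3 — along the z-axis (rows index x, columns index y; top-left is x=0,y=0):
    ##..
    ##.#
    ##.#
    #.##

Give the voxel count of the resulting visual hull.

25 voxels

full grid |V| = 64
after view 1 [x-axis, 14 of 16 cells solid] → remaining = 56
after view 2 [y-axis, 9 of 16 cells solid] → remaining = 33
after view 3 [z-axis, 11 of 16 cells solid] → remaining = 25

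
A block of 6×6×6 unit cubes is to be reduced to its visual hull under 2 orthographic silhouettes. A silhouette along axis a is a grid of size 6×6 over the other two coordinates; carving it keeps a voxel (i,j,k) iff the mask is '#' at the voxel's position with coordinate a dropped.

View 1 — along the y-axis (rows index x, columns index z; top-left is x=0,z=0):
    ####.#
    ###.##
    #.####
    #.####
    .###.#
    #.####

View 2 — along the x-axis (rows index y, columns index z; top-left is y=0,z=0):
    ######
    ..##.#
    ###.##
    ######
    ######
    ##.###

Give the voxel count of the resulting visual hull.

before carving: 216 voxels (6×6×6)
[1] y-view keeps 29 columns → grid now 174
[2] x-view keeps 31 columns → grid now 151

151 voxels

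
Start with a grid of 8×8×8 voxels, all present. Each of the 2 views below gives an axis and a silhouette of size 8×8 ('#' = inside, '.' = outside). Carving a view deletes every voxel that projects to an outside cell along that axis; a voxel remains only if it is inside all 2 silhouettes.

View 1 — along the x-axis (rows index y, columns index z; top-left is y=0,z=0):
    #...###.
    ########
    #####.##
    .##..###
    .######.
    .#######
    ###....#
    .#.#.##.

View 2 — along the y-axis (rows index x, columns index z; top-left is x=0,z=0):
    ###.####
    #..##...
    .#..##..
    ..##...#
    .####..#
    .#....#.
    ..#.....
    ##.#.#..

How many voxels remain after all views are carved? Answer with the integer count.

initial block: 8^3 = 512
  1. axis=0 (YZ plane), |mask|=45  ⇒  voxels=360
  2. axis=1 (XZ plane), |mask|=28  ⇒  voxels=158

remaining voxels: 158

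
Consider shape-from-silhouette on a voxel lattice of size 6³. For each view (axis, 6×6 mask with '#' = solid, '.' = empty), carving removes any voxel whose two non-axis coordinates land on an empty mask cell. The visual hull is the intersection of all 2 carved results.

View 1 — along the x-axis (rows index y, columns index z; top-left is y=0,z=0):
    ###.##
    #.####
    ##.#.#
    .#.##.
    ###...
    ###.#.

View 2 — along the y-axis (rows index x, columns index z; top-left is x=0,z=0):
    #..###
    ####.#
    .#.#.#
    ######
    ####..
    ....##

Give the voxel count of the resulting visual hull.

start: 6×6×6 = 216 voxels
  1. axis=0 (YZ plane), |mask|=24  ⇒  voxels=144
  2. axis=1 (XZ plane), |mask|=24  ⇒  voxels=94

remaining voxels: 94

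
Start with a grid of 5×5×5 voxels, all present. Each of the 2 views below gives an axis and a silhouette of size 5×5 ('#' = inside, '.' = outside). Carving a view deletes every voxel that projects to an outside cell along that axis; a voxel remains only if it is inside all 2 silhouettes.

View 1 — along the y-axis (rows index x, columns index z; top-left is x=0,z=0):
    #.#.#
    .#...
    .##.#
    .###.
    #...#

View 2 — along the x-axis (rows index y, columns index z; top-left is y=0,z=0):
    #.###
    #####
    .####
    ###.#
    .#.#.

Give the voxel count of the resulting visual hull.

before carving: 125 voxels (5×5×5)
  1. axis=1 (XZ plane), |mask|=12  ⇒  voxels=60
  2. axis=0 (YZ plane), |mask|=19  ⇒  voxels=46

|visual hull| = 46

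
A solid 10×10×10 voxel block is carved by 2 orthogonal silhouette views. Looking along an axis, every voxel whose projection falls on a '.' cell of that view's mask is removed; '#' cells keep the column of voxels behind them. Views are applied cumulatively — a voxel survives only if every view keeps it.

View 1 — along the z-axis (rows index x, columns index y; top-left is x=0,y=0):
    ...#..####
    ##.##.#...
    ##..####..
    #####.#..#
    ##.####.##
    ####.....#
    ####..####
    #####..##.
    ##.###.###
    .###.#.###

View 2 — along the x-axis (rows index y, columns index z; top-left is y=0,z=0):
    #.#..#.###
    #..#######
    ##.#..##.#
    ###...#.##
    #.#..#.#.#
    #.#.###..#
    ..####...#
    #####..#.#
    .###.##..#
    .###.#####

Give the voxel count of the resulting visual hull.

|visual hull| = 422

initial block: 10^3 = 1000
  1. axis=2 (XY plane), |mask|=66  ⇒  voxels=660
  2. axis=0 (YZ plane), |mask|=63  ⇒  voxels=422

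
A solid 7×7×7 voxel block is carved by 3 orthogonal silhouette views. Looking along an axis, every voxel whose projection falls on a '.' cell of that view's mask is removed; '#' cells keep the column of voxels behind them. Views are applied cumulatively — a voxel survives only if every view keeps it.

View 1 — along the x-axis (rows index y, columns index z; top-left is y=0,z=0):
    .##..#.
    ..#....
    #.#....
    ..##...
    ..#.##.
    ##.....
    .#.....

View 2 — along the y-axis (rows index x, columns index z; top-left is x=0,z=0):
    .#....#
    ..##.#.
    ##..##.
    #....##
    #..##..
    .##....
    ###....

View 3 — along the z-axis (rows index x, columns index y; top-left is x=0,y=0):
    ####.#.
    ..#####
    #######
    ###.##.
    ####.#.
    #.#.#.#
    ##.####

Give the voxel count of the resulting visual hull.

before carving: 343 voxels (7×7×7)
  1. axis=0 (YZ plane), |mask|=14  ⇒  voxels=98
  2. axis=1 (XZ plane), |mask|=20  ⇒  voxels=45
  3. axis=2 (XY plane), |mask|=37  ⇒  voxels=35

remaining voxels: 35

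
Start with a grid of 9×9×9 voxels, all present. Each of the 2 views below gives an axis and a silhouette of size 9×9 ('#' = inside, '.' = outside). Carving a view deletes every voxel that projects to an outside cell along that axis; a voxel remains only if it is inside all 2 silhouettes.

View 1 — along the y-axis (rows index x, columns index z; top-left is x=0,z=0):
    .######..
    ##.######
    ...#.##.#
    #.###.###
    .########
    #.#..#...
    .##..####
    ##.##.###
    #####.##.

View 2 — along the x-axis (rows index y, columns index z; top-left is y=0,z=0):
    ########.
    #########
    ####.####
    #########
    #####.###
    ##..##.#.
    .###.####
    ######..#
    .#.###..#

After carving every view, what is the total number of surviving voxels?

before carving: 729 voxels (9×9×9)
V1 y: intersect with XZ mask (56 set) -- 504 left
V2 x: intersect with YZ mask (66 set) -- 409 left

409 voxels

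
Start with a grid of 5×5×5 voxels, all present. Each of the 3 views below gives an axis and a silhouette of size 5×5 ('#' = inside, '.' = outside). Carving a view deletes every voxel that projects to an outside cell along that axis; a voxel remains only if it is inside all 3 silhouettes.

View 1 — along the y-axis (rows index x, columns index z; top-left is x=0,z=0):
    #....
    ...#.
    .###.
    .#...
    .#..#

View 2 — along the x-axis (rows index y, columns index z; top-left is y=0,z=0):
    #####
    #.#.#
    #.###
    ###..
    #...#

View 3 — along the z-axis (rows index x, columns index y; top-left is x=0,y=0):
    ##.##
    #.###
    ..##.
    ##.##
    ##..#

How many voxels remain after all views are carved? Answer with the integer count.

remaining voxels: 16

start: 5×5×5 = 125 voxels
  1. axis=1 (XZ plane), |mask|=8  ⇒  voxels=40
  2. axis=0 (YZ plane), |mask|=17  ⇒  voxels=23
  3. axis=2 (XY plane), |mask|=17  ⇒  voxels=16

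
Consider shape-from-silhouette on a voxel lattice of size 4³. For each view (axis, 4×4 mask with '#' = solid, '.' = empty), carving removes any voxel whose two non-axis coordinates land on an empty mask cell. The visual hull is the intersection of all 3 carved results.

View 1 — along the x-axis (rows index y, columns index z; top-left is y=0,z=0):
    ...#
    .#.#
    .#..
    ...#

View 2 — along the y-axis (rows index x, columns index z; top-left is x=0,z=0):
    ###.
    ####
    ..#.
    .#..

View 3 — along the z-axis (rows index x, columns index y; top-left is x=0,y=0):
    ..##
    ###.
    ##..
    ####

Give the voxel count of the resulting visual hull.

remaining voxels: 7

before carving: 64 voxels (4×4×4)
carve view 1 (along x, YZ-mask fill 5/16): 20 voxels remain
carve view 2 (along y, XZ-mask fill 9/16): 9 voxels remain
carve view 3 (along z, XY-mask fill 11/16): 7 voxels remain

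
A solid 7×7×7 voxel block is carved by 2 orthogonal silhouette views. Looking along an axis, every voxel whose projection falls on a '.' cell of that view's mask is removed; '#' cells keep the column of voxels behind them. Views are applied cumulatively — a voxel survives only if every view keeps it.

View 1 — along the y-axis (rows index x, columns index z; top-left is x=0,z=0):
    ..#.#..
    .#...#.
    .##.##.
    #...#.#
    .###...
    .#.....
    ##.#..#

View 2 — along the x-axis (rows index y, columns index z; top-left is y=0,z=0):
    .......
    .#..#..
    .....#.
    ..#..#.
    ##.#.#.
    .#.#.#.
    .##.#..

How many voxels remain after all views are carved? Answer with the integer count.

voxel count = 46

full grid |V| = 343
  1. axis=1 (XZ plane), |mask|=19  ⇒  voxels=133
  2. axis=0 (YZ plane), |mask|=15  ⇒  voxels=46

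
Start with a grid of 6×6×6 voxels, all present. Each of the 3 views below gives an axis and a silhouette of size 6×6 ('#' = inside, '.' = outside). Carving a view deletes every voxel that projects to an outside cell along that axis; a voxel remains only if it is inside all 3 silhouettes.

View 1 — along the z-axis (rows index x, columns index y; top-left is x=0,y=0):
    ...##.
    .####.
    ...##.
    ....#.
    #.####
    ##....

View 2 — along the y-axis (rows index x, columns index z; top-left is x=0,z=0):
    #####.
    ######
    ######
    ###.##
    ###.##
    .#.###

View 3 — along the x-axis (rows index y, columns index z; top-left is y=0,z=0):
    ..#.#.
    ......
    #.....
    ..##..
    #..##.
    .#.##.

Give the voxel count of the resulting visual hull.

remaining voxels: 27

start: 6×6×6 = 216 voxels
after view 1 [z-axis, 16 of 36 cells solid] → remaining = 96
after view 2 [y-axis, 31 of 36 cells solid] → remaining = 84
after view 3 [x-axis, 11 of 36 cells solid] → remaining = 27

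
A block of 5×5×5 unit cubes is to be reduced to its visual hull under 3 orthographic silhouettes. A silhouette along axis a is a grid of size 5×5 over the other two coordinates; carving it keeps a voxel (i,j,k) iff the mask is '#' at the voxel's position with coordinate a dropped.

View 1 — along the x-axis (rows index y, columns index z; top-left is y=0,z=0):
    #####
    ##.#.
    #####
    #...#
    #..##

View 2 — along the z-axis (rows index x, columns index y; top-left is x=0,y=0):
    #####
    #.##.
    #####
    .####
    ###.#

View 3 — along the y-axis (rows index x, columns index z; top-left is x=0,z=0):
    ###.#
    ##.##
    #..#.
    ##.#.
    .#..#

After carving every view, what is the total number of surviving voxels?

full grid |V| = 125
V1 x: intersect with YZ mask (18 set) -- 90 left
V2 z: intersect with XY mask (21 set) -- 77 left
V3 y: intersect with XZ mask (15 set) -- 48 left

voxel count = 48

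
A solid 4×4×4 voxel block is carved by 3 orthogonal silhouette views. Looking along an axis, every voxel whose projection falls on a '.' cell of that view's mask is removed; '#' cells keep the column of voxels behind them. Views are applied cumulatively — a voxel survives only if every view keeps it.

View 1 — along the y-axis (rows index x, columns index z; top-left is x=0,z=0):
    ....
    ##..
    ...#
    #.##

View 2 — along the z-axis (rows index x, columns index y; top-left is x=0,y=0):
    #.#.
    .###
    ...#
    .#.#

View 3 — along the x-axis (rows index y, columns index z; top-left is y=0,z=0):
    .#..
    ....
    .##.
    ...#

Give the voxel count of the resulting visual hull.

remaining voxels: 3

before carving: 64 voxels (4×4×4)
[1] y-view keeps 6 columns → grid now 24
[2] z-view keeps 8 columns → grid now 13
[3] x-view keeps 4 columns → grid now 3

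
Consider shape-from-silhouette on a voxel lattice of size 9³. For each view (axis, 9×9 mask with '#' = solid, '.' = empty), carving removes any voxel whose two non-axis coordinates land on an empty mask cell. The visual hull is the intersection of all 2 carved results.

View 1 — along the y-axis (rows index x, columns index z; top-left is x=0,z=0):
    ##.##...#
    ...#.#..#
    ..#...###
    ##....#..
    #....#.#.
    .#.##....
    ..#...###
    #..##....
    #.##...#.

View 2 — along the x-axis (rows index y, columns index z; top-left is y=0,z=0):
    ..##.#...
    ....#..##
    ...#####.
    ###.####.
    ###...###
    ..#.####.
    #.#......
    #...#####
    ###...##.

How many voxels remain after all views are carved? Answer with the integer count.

voxel count = 145

initial block: 9^3 = 729
  1. axis=1 (XZ plane), |mask|=32  ⇒  voxels=288
  2. axis=0 (YZ plane), |mask|=42  ⇒  voxels=145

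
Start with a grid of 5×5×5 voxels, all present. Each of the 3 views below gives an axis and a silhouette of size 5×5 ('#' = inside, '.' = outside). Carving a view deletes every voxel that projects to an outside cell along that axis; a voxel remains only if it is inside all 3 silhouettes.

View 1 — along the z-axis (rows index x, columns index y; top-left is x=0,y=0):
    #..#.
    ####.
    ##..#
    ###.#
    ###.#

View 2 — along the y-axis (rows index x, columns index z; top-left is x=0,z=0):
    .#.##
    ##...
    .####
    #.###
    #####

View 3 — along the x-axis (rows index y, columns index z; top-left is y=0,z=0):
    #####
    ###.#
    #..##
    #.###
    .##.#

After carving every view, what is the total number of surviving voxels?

remaining voxels: 48

initial block: 5^3 = 125
step 1: project along z, AND mask (17/25) → |grid| = 85
step 2: project along y, AND mask (18/25) → |grid| = 62
step 3: project along x, AND mask (19/25) → |grid| = 48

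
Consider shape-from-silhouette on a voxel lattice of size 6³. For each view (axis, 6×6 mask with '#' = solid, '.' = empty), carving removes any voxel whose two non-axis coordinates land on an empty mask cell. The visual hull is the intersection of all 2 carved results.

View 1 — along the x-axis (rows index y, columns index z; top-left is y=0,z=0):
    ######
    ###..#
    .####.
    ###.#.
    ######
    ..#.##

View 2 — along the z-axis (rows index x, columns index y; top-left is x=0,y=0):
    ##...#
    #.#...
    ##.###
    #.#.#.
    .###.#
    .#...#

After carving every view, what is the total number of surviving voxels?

before carving: 216 voxels (6×6×6)
  1. axis=0 (YZ plane), |mask|=27  ⇒  voxels=162
  2. axis=2 (XY plane), |mask|=19  ⇒  voxels=84

voxel count = 84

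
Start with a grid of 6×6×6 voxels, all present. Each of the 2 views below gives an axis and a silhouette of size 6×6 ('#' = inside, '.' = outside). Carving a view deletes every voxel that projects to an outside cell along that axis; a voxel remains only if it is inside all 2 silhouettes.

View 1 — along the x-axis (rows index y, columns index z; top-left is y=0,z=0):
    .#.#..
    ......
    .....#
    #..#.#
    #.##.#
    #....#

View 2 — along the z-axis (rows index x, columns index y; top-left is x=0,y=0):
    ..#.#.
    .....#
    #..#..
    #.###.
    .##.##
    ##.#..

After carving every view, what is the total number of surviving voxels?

voxel count = 34

initial block: 6^3 = 216
carve view 1 (along x, YZ-mask fill 12/36): 72 voxels remain
carve view 2 (along z, XY-mask fill 16/36): 34 voxels remain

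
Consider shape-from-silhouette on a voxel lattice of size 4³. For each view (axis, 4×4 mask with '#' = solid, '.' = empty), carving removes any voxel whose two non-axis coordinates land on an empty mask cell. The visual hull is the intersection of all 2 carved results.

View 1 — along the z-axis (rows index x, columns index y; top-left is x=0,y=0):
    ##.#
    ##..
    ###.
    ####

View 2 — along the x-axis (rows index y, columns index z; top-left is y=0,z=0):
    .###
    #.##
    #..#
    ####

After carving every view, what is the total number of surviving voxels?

36 voxels

initial block: 4^3 = 64
V1 z: intersect with XY mask (12 set) -- 48 left
V2 x: intersect with YZ mask (12 set) -- 36 left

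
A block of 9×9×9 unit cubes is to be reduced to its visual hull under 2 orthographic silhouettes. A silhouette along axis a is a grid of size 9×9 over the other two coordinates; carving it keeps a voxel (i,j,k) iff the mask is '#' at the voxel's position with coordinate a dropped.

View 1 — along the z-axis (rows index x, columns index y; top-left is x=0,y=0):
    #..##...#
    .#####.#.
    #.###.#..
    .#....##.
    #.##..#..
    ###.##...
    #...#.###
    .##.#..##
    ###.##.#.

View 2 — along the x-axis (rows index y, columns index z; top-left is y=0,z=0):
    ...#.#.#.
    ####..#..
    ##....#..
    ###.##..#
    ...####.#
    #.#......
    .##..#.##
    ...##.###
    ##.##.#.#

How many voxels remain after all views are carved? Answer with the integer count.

before carving: 729 voxels (9×9×9)
[1] z-view keeps 43 columns → grid now 387
[2] x-view keeps 40 columns → grid now 189

remaining voxels: 189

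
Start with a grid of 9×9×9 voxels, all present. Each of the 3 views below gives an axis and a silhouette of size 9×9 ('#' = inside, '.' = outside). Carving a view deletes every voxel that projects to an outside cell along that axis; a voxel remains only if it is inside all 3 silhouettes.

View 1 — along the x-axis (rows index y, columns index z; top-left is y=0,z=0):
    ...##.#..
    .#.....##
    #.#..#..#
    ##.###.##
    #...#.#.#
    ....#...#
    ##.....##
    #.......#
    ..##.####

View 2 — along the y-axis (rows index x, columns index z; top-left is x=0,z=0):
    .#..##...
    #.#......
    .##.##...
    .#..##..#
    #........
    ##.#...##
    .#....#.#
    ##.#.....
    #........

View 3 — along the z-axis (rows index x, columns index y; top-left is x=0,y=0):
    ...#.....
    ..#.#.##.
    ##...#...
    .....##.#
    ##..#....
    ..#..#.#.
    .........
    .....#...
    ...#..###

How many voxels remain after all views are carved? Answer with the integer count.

start: 9×9×9 = 729 voxels
step 1: project along x, AND mask (35/81) → |grid| = 315
step 2: project along y, AND mask (26/81) → |grid| = 105
step 3: project along z, AND mask (22/81) → |grid| = 26

26 voxels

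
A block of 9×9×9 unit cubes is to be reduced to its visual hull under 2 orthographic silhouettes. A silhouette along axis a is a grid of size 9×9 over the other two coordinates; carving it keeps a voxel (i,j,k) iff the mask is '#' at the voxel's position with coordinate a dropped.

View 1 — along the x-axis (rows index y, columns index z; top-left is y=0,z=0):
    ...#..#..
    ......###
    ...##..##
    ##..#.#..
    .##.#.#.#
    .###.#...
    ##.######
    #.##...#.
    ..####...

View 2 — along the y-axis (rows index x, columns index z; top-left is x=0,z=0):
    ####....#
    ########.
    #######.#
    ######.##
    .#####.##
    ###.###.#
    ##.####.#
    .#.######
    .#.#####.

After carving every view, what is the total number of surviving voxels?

full grid |V| = 729
[1] x-view keeps 38 columns → grid now 342
[2] y-view keeps 63 columns → grid now 268

268 voxels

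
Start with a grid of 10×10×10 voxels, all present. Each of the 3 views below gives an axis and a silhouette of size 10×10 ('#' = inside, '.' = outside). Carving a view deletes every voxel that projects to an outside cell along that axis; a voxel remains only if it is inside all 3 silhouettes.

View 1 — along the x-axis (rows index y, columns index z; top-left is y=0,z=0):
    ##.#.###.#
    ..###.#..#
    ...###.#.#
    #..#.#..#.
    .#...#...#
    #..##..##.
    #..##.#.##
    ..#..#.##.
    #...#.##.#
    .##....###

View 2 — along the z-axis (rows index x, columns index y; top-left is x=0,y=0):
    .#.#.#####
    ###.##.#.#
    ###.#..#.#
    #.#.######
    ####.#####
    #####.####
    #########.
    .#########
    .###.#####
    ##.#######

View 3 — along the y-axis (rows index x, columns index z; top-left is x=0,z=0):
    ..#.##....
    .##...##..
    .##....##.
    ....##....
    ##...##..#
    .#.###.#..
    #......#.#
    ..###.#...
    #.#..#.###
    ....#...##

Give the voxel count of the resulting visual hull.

157 voxels

before carving: 1000 voxels (10×10×10)
step 1: project along x, AND mask (49/100) → |grid| = 490
step 2: project along z, AND mask (81/100) → |grid| = 396
step 3: project along y, AND mask (39/100) → |grid| = 157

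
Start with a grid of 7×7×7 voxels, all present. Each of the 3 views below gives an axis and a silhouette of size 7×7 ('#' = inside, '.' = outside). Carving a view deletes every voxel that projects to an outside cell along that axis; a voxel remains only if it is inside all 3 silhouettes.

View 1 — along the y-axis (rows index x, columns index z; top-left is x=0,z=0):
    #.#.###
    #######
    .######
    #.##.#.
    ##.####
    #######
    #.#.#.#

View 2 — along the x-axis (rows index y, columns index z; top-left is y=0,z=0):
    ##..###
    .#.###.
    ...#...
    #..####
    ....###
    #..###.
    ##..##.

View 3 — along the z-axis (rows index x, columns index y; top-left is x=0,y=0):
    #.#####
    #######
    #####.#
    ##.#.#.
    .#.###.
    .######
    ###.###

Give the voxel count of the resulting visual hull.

remaining voxels: 119

start: 7×7×7 = 343 voxels
  1. axis=1 (XZ plane), |mask|=39  ⇒  voxels=273
  2. axis=0 (YZ plane), |mask|=26  ⇒  voxels=146
  3. axis=2 (XY plane), |mask|=39  ⇒  voxels=119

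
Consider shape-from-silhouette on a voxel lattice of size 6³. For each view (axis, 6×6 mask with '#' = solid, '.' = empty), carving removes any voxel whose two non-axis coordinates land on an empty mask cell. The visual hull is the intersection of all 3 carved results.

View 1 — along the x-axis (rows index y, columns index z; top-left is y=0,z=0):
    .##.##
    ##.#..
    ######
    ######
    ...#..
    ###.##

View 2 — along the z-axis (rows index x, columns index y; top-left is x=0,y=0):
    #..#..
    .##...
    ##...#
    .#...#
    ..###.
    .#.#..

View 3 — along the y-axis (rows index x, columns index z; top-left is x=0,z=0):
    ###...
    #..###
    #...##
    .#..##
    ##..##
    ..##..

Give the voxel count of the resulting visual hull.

voxel count = 32

initial block: 6^3 = 216
after view 1 [x-axis, 25 of 36 cells solid] → remaining = 150
after view 2 [z-axis, 14 of 36 cells solid] → remaining = 61
after view 3 [y-axis, 19 of 36 cells solid] → remaining = 32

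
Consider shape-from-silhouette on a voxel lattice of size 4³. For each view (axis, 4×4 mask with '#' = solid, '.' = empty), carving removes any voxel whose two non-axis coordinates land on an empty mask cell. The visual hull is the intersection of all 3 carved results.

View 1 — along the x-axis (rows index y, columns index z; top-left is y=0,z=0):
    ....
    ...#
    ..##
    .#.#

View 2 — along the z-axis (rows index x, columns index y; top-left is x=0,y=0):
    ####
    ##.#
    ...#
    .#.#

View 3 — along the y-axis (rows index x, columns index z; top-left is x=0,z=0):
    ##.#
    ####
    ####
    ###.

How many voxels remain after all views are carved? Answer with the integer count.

remaining voxels: 10

initial block: 4^3 = 64
V1 x: intersect with YZ mask (5 set) -- 20 left
V2 z: intersect with XY mask (10 set) -- 13 left
V3 y: intersect with XZ mask (14 set) -- 10 left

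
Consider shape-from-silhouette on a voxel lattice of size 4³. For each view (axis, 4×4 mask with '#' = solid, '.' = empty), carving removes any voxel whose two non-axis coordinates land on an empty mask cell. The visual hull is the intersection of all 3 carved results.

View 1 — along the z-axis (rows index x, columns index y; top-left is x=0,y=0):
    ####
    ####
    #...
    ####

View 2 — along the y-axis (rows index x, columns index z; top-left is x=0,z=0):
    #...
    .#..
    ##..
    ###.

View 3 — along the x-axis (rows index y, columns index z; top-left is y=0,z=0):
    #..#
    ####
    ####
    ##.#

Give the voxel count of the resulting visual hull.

17 voxels

full grid |V| = 64
step 1: project along z, AND mask (13/16) → |grid| = 52
step 2: project along y, AND mask (7/16) → |grid| = 22
step 3: project along x, AND mask (13/16) → |grid| = 17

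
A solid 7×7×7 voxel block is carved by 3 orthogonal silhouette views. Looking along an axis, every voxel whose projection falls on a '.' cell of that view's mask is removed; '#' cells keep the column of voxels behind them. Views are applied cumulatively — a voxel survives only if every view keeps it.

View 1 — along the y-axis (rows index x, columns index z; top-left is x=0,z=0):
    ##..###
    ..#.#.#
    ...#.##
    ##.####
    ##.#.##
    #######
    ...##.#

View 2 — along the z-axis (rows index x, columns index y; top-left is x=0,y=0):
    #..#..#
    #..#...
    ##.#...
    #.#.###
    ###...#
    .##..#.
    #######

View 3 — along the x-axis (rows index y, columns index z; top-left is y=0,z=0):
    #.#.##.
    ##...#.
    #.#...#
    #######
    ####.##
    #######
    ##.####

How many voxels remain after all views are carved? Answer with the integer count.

full grid |V| = 343
[1] y-view keeps 32 columns → grid now 224
[2] z-view keeps 27 columns → grid now 122
[3] x-view keeps 36 columns → grid now 83

|visual hull| = 83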